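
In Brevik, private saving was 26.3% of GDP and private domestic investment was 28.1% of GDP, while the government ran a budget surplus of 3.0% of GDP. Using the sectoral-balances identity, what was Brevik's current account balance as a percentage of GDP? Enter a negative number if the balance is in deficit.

1.2

By the sectoral-balances identity, CA = (S_private - I) + (T - G).
Private balance = 26.3 - 28.1 = -1.8
Government balance (T - G) = 3.0
CA = -1.8 + 3.0 = 1.2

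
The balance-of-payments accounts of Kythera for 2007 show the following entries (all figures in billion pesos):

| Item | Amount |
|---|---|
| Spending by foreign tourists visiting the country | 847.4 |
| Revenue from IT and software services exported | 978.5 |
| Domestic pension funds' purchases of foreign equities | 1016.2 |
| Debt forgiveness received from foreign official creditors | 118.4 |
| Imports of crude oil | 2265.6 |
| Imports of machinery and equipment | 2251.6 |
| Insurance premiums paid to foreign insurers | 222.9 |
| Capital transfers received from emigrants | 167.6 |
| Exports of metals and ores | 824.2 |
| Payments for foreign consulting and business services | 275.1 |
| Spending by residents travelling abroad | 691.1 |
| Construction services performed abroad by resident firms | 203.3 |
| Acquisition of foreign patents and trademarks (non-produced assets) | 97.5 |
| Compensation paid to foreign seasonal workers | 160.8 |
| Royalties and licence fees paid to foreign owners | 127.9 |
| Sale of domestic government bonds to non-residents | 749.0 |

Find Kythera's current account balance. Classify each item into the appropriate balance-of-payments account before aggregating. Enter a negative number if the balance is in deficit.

Goods: 824.2 - 2265.6 - 2251.6 = -3693.0
Services: 203.3 - 127.9 + 978.5 - 691.1 + 847.4 - 275.1 - 222.9 = 712.2
Primary income: -160.8
Current account = (-3693.0) + 712.2 + (-160.8) = -3141.6
(Excluded from the current account — financial account: domestic pension funds' purchases of foreign equities 1016.2, sale of domestic government bonds to non-residents 749.0; capital account: debt forgiveness received from foreign official creditors 118.4, capital transfers received from emigrants 167.6, acquisition of foreign patents and trademarks (non-produced assets) 97.5.)

-3141.6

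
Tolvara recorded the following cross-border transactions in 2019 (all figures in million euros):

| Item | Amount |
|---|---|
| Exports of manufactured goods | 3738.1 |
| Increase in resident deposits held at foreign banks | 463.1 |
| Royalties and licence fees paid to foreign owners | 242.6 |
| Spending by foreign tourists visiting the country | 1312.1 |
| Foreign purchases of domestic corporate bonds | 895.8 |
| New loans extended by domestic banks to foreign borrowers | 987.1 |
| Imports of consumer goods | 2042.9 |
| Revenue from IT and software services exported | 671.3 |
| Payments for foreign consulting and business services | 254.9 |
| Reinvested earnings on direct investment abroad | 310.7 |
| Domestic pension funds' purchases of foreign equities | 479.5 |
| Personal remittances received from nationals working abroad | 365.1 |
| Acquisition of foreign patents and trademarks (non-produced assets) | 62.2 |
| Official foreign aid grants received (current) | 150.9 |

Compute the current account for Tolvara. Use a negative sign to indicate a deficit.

4007.8

Goods: -2042.9 + 3738.1 = 1695.2
Services: -254.9 + 1312.1 - 242.6 + 671.3 = 1485.9
Primary income: 310.7
Secondary income: 150.9 + 365.1 = 516.0
Current account = 1695.2 + 1485.9 + 310.7 + 516.0 = 4007.8
(Excluded from the current account — financial account: increase in resident deposits held at foreign banks 463.1, foreign purchases of domestic corporate bonds 895.8, new loans extended by domestic banks to foreign borrowers 987.1, domestic pension funds' purchases of foreign equities 479.5; capital account: acquisition of foreign patents and trademarks (non-produced assets) 62.2.)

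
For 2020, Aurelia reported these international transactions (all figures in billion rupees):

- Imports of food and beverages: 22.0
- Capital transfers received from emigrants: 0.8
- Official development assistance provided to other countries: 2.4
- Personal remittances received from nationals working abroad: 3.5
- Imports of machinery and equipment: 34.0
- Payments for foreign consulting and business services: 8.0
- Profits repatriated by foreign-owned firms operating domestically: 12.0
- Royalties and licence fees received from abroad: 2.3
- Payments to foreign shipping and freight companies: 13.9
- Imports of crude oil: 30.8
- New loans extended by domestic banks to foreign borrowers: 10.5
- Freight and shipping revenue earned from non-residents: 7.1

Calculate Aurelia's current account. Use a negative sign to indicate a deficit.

-110.2

Goods: -30.8 - 22.0 - 34.0 = -86.8
Services: 7.1 - 13.9 - 8.0 + 2.3 = -12.5
Primary income: -12.0
Secondary income: 3.5 - 2.4 = 1.1
Current account = (-86.8) + (-12.5) + (-12.0) + 1.1 = -110.2
(Excluded from the current account — capital account: capital transfers received from emigrants 0.8; financial account: new loans extended by domestic banks to foreign borrowers 10.5.)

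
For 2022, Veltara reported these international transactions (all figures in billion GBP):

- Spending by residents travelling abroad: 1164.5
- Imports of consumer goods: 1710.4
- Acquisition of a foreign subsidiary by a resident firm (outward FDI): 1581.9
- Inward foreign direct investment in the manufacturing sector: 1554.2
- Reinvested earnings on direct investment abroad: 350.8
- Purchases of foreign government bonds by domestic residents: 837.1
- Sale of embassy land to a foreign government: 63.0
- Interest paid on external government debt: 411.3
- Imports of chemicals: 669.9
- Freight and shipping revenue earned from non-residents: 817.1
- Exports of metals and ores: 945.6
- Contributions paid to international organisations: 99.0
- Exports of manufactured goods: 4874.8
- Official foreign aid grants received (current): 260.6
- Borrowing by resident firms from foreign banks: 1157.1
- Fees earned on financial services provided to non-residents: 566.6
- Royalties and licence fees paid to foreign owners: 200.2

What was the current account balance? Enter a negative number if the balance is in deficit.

Goods: 4874.8 + 945.6 - 669.9 - 1710.4 = 3440.1
Services: -200.2 - 1164.5 + 566.6 + 817.1 = 19.0
Primary income: 350.8 - 411.3 = -60.5
Secondary income: 260.6 - 99.0 = 161.6
Current account = 3440.1 + 19.0 + (-60.5) + 161.6 = 3560.2
(Excluded from the current account — financial account: acquisition of a foreign subsidiary by a resident firm (outward FDI) 1581.9, inward foreign direct investment in the manufacturing sector 1554.2, purchases of foreign government bonds by domestic residents 837.1, borrowing by resident firms from foreign banks 1157.1; capital account: sale of embassy land to a foreign government 63.0.)

3560.2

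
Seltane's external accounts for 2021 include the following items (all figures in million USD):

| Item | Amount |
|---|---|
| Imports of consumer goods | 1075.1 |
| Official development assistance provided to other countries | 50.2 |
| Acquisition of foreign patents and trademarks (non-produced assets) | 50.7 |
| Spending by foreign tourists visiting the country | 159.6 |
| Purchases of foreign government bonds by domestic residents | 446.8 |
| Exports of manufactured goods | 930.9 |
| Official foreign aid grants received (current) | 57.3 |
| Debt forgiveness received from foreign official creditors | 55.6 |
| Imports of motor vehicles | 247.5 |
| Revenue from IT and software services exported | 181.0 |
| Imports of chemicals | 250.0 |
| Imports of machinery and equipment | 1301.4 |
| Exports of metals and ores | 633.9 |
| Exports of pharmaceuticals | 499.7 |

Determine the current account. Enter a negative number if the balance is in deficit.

-461.8

Goods: 930.9 + 633.9 + 499.7 - 250.0 - 1075.1 - 1301.4 - 247.5 = -809.5
Services: 159.6 + 181.0 = 340.6
Secondary income: 57.3 - 50.2 = 7.1
Current account = (-809.5) + 340.6 + 7.1 = -461.8
(Excluded from the current account — capital account: acquisition of foreign patents and trademarks (non-produced assets) 50.7, debt forgiveness received from foreign official creditors 55.6; financial account: purchases of foreign government bonds by domestic residents 446.8.)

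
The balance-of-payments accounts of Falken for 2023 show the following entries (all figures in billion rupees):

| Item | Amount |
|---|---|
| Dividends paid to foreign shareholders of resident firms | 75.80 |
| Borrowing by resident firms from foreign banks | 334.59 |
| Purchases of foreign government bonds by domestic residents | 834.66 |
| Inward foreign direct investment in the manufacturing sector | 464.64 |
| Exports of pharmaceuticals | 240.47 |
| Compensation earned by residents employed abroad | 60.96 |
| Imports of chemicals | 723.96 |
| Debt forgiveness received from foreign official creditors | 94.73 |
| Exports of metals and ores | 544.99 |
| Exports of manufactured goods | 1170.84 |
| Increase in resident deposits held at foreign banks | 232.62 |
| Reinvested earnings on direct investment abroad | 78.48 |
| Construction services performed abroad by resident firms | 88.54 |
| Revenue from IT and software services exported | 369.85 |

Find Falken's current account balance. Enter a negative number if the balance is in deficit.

Goods: -723.96 + 544.99 + 1170.84 + 240.47 = 1232.34
Services: 369.85 + 88.54 = 458.39
Primary income: -75.80 + 60.96 + 78.48 = 63.64
Current account = 1232.34 + 458.39 + 63.64 = 1754.37
(Excluded from the current account — financial account: borrowing by resident firms from foreign banks 334.59, purchases of foreign government bonds by domestic residents 834.66, inward foreign direct investment in the manufacturing sector 464.64, increase in resident deposits held at foreign banks 232.62; capital account: debt forgiveness received from foreign official creditors 94.73.)

1754.37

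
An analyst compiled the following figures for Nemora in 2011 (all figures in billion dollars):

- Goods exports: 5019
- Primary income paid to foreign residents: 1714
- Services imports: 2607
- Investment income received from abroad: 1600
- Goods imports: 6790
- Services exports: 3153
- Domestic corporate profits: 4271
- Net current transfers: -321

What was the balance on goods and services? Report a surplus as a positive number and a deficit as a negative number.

-1225

Goods balance = 5019 - 6790 = -1771
Services balance = 3153 - 2607 = 546
Trade balance (goods + services) = -1771 + 546 = -1225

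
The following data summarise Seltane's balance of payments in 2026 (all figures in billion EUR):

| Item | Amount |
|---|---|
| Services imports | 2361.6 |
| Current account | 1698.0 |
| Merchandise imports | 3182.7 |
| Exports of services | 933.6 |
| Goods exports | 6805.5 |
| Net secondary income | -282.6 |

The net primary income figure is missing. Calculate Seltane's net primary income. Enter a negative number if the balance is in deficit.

-214.2

Current account = goods balance + services balance + net primary income + net secondary income
Sum of the known components = 1912.2
Net primary income = CA - (known components) = 1698.0 - 1912.2 = -214.2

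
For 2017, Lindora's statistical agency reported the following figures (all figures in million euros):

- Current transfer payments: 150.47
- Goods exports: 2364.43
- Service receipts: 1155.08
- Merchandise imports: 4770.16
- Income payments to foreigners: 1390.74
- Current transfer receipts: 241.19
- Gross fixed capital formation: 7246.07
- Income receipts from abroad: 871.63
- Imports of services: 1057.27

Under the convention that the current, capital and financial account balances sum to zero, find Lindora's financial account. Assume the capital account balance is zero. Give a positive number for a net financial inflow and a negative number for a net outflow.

Goods balance = 2364.43 - 4770.16 = -2405.73
Services balance = 1155.08 - 1057.27 = 97.81
Trade balance (goods + services) = -2405.73 + 97.81 = -2307.92
Net primary income = 871.63 - 1390.74 = -519.11
Net secondary income = 241.19 - 150.47 = 90.72
Current account = -2307.92 + (-519.11) + 90.72 = -2736.31
Financial account = -(-2736.31) = 2736.31

2736.31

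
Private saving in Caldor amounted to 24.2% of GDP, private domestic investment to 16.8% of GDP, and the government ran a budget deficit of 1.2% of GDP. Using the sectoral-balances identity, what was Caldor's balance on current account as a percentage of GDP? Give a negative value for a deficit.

6.2

By the sectoral-balances identity, CA = (S_private - I) + (T - G).
Private balance = 24.2 - 16.8 = 7.4
Government balance (T - G) = -1.2
CA = 7.4 + (-1.2) = 6.2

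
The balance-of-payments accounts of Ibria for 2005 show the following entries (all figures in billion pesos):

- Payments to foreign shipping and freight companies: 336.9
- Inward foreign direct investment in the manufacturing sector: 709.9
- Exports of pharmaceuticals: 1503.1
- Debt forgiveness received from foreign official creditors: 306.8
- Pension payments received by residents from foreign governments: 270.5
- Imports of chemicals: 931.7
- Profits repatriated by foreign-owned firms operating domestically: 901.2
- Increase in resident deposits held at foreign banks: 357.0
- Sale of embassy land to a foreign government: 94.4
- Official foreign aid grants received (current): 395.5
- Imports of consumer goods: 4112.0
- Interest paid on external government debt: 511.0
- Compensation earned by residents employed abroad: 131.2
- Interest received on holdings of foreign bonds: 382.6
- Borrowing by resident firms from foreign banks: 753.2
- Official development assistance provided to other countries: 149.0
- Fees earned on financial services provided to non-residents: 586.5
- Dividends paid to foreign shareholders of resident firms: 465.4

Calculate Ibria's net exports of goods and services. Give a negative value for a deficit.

-3291.0

Goods: -4112.0 - 931.7 + 1503.1 = -3540.6
Services: 586.5 - 336.9 = 249.6
Trade balance = -3540.6 + 249.6 = -3291.0
(Excluded from the trade balance — financial account: inward foreign direct investment in the manufacturing sector 709.9, increase in resident deposits held at foreign banks 357.0, borrowing by resident firms from foreign banks 753.2; capital account: debt forgiveness received from foreign official creditors 306.8, sale of embassy land to a foreign government 94.4; secondary income: pension payments received by residents from foreign governments 270.5, official foreign aid grants received (current) 395.5, official development assistance provided to other countries 149.0; primary income: profits repatriated by foreign-owned firms operating domestically 901.2, interest paid on external government debt 511.0, compensation earned by residents employed abroad 131.2, interest received on holdings of foreign bonds 382.6, dividends paid to foreign shareholders of resident firms 465.4.)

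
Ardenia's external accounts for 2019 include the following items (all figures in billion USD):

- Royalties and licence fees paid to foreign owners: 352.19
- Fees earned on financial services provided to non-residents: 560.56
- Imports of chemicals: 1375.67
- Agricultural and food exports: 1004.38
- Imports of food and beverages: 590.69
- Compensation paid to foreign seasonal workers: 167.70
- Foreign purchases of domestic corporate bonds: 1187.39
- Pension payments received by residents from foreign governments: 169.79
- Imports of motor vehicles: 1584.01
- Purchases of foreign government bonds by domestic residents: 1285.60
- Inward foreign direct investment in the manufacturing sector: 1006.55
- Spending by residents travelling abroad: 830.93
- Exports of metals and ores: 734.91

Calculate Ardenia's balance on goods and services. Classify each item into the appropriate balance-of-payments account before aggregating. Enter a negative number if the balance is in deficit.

Goods: -1375.67 - 1584.01 + 734.91 - 590.69 + 1004.38 = -1811.08
Services: 560.56 - 352.19 - 830.93 = -622.56
Trade balance = -1811.08 + (-622.56) = -2433.64
(Excluded from the trade balance — primary income: compensation paid to foreign seasonal workers 167.70; financial account: foreign purchases of domestic corporate bonds 1187.39, purchases of foreign government bonds by domestic residents 1285.60, inward foreign direct investment in the manufacturing sector 1006.55; secondary income: pension payments received by residents from foreign governments 169.79.)

-2433.64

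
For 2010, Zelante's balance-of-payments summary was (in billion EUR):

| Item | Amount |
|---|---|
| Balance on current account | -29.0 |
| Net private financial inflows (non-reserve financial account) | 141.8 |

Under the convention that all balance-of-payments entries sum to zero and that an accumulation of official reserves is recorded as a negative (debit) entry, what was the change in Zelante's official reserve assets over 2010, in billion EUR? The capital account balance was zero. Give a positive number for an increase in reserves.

112.8

Official reserve transactions balance = -((-29.0) + 141.8) = -112.8
An accumulation of reserves is recorded as a debit (negative entry), so the change in the stock of reserves is the negative of that balance.
Change in official reserves = -(-112.8) = 112.8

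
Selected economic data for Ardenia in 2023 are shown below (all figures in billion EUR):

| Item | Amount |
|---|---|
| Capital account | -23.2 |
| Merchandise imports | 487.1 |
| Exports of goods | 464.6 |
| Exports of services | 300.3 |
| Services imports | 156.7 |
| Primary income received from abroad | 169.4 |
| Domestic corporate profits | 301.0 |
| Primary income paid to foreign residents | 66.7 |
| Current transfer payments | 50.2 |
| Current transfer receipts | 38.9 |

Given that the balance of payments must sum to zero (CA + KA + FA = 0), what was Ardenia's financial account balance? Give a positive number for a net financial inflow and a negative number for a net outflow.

Goods balance = 464.6 - 487.1 = -22.5
Services balance = 300.3 - 156.7 = 143.6
Trade balance (goods + services) = -22.5 + 143.6 = 121.1
Net primary income = 169.4 - 66.7 = 102.7
Net secondary income = 38.9 - 50.2 = -11.3
Current account = 121.1 + 102.7 + (-11.3) = 212.5
Financial account = -(212.5 + (-23.2)) = -189.3

-189.3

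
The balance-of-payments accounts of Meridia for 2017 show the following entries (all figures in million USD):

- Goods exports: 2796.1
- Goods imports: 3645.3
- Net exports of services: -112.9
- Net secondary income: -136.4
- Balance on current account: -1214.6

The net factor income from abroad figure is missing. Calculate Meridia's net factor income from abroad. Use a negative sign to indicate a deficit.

-116.1

Current account = goods balance + services balance + net primary income + net secondary income
Sum of the known components = -1098.5
Net factor income from abroad = CA - (known components) = -1214.6 - (-1098.5) = -116.1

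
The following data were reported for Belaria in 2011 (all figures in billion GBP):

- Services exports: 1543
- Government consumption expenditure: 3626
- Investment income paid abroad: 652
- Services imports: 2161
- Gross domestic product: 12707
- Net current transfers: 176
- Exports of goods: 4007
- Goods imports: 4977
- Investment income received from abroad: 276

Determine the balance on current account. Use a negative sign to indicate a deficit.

-1788

Goods balance = 4007 - 4977 = -970
Services balance = 1543 - 2161 = -618
Trade balance (goods + services) = -970 + (-618) = -1588
Net primary income = 276 - 652 = -376
Net secondary income = 176
Current account = -1588 + (-376) + 176 = -1788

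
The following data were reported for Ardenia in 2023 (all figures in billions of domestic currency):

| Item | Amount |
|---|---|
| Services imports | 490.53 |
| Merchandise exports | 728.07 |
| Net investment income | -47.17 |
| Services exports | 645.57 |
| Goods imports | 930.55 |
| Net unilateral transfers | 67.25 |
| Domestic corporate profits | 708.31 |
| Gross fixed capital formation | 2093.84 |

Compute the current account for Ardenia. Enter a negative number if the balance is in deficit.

-27.36

Goods balance = 728.07 - 930.55 = -202.48
Services balance = 645.57 - 490.53 = 155.04
Trade balance (goods + services) = -202.48 + 155.04 = -47.44
Net primary income = -47.17
Net secondary income = 67.25
Current account = -47.44 + (-47.17) + 67.25 = -27.36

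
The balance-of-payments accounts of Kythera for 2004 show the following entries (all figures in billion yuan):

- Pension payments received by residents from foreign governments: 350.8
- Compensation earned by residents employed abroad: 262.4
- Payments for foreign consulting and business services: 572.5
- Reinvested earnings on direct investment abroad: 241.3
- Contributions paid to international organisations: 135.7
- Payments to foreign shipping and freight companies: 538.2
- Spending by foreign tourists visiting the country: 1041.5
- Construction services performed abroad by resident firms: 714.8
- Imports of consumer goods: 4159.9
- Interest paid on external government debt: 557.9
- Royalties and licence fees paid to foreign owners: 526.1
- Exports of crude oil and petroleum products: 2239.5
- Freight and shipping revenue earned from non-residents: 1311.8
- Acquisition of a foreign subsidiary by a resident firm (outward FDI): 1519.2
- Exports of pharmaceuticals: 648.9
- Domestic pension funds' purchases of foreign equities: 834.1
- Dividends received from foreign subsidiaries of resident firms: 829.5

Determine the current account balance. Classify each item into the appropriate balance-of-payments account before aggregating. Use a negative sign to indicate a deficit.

1150.2

Goods: 648.9 - 4159.9 + 2239.5 = -1271.5
Services: -572.5 - 538.2 + 714.8 + 1041.5 + 1311.8 - 526.1 = 1431.3
Primary income: 829.5 + 241.3 + 262.4 - 557.9 = 775.3
Secondary income: 350.8 - 135.7 = 215.1
Current account = (-1271.5) + 1431.3 + 775.3 + 215.1 = 1150.2
(Excluded from the current account — financial account: acquisition of a foreign subsidiary by a resident firm (outward FDI) 1519.2, domestic pension funds' purchases of foreign equities 834.1.)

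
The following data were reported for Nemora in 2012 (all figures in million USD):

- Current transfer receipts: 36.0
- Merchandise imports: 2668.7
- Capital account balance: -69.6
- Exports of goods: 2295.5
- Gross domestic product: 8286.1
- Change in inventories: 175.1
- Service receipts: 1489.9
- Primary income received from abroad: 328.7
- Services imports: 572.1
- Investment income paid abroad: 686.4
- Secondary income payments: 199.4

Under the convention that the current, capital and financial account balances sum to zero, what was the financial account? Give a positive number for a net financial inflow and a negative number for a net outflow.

46.1

Goods balance = 2295.5 - 2668.7 = -373.2
Services balance = 1489.9 - 572.1 = 917.8
Trade balance (goods + services) = -373.2 + 917.8 = 544.6
Net primary income = 328.7 - 686.4 = -357.7
Net secondary income = 36.0 - 199.4 = -163.4
Current account = 544.6 + (-357.7) + (-163.4) = 23.5
Financial account = -(23.5 + (-69.6)) = 46.1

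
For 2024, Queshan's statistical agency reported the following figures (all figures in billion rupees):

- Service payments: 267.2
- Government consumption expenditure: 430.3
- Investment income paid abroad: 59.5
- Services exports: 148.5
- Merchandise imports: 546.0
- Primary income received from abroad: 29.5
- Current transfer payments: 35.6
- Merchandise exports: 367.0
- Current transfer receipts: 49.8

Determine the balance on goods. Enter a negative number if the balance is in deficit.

-179.0

Goods balance = 367.0 - 546.0 = -179.0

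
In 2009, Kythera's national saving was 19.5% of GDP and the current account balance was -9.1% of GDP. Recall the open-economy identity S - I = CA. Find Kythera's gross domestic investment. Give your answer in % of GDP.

I = S - CA = 19.5 - (-9.1) = 28.6

28.6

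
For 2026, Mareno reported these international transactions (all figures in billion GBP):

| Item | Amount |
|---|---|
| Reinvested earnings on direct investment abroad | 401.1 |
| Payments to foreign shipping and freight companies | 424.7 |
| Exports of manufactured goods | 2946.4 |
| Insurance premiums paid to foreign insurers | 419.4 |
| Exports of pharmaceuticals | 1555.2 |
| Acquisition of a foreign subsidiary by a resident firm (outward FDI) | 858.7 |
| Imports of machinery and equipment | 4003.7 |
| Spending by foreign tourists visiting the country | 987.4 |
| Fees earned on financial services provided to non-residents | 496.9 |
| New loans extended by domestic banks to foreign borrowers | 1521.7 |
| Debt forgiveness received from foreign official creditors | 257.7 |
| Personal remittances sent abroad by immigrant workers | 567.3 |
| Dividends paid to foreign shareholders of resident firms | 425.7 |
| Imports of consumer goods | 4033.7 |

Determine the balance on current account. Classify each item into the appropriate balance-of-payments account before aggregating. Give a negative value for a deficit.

-3487.5

Goods: -4033.7 - 4003.7 + 1555.2 + 2946.4 = -3535.8
Services: -419.4 - 424.7 + 987.4 + 496.9 = 640.2
Primary income: -425.7 + 401.1 = -24.6
Secondary income: -567.3
Current account = (-3535.8) + 640.2 + (-24.6) + (-567.3) = -3487.5
(Excluded from the current account — financial account: acquisition of a foreign subsidiary by a resident firm (outward FDI) 858.7, new loans extended by domestic banks to foreign borrowers 1521.7; capital account: debt forgiveness received from foreign official creditors 257.7.)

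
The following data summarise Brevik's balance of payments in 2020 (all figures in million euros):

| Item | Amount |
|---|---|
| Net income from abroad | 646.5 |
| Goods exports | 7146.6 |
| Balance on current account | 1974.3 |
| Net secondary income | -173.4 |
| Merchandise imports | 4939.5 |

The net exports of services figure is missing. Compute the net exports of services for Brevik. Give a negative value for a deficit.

Current account = goods balance + services balance + net primary income + net secondary income
Sum of the known components = 2680.2
Net exports of services = CA - (known components) = 1974.3 - 2680.2 = -705.9

-705.9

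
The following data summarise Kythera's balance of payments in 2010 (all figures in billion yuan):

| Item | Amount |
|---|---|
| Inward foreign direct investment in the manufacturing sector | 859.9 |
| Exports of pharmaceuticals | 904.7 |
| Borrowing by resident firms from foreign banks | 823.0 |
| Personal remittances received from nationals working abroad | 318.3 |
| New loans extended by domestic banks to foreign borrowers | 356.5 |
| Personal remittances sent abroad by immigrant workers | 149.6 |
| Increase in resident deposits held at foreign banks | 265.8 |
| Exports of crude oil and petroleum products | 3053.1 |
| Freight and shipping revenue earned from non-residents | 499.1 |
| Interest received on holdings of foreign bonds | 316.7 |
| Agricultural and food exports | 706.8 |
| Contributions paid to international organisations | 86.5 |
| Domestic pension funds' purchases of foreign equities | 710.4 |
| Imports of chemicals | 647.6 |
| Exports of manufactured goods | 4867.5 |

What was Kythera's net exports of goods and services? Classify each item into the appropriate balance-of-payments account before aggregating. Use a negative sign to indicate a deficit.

Goods: -647.6 + 904.7 + 4867.5 + 3053.1 + 706.8 = 8884.5
Services: 499.1
Trade balance = 8884.5 + 499.1 = 9383.6
(Excluded from the trade balance — financial account: inward foreign direct investment in the manufacturing sector 859.9, borrowing by resident firms from foreign banks 823.0, new loans extended by domestic banks to foreign borrowers 356.5, increase in resident deposits held at foreign banks 265.8, domestic pension funds' purchases of foreign equities 710.4; secondary income: personal remittances received from nationals working abroad 318.3, personal remittances sent abroad by immigrant workers 149.6, contributions paid to international organisations 86.5; primary income: interest received on holdings of foreign bonds 316.7.)

9383.6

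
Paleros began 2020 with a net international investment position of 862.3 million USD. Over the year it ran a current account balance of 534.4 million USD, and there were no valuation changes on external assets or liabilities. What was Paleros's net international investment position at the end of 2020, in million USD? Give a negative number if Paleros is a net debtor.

1396.7

With no valuation effects, change in NIIP = current account = 534.4
End-of-year NIIP = 862.3 + 534.4 = 1396.7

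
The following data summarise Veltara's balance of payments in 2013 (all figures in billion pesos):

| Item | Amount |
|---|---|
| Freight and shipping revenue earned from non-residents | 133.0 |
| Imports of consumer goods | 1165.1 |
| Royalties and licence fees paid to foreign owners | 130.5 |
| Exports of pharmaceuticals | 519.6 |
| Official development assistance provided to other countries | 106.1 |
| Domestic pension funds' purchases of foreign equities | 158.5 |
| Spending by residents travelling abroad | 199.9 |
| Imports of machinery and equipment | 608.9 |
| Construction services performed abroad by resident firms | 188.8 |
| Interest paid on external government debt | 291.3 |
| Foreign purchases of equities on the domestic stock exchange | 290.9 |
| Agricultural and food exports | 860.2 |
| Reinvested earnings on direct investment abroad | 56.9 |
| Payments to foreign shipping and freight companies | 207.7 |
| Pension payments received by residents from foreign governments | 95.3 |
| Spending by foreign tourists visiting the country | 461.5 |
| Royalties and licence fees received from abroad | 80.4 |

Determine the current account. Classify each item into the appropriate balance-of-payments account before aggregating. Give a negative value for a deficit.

-313.8

Goods: -1165.1 + 860.2 - 608.9 + 519.6 = -394.2
Services: 133.0 - 130.5 - 199.9 + 461.5 + 80.4 + 188.8 - 207.7 = 325.6
Primary income: 56.9 - 291.3 = -234.4
Secondary income: 95.3 - 106.1 = -10.8
Current account = (-394.2) + 325.6 + (-234.4) + (-10.8) = -313.8
(Excluded from the current account — financial account: domestic pension funds' purchases of foreign equities 158.5, foreign purchases of equities on the domestic stock exchange 290.9.)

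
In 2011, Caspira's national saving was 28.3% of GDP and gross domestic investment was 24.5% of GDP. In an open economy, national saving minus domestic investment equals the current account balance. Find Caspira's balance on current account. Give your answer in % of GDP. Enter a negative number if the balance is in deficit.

CA = S - I = 28.3 - 24.5 = 3.8

3.8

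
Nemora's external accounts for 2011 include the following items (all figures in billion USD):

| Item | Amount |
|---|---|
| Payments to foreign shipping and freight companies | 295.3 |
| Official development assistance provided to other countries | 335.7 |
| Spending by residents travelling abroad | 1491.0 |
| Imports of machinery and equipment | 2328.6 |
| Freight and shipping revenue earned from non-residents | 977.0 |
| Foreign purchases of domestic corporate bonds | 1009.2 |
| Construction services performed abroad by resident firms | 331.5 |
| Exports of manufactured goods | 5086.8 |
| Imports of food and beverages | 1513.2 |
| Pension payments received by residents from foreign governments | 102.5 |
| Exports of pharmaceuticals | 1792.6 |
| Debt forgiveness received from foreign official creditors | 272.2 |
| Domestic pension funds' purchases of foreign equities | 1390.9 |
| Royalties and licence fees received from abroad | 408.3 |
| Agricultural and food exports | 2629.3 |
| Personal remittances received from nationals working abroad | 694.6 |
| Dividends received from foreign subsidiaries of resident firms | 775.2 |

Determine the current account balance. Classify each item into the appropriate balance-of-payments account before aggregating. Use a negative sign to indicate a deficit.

6834.0

Goods: -1513.2 + 5086.8 + 2629.3 - 2328.6 + 1792.6 = 5666.9
Services: 977.0 - 1491.0 - 295.3 + 331.5 + 408.3 = -69.5
Primary income: 775.2
Secondary income: 694.6 - 335.7 + 102.5 = 461.4
Current account = 5666.9 + (-69.5) + 775.2 + 461.4 = 6834.0
(Excluded from the current account — financial account: foreign purchases of domestic corporate bonds 1009.2, domestic pension funds' purchases of foreign equities 1390.9; capital account: debt forgiveness received from foreign official creditors 272.2.)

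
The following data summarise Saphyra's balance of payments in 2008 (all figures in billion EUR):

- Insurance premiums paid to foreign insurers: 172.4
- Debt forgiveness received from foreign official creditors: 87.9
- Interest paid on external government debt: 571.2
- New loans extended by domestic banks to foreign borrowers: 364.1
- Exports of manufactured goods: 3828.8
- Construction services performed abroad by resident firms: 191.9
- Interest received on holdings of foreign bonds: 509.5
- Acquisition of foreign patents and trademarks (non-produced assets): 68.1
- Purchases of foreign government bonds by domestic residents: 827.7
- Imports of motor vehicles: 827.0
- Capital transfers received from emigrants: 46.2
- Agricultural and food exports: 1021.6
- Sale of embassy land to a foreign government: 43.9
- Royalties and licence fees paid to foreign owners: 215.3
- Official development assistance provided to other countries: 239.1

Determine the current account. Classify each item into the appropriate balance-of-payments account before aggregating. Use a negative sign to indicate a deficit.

Goods: -827.0 + 3828.8 + 1021.6 = 4023.4
Services: -172.4 - 215.3 + 191.9 = -195.8
Primary income: 509.5 - 571.2 = -61.7
Secondary income: -239.1
Current account = 4023.4 + (-195.8) + (-61.7) + (-239.1) = 3526.8
(Excluded from the current account — capital account: debt forgiveness received from foreign official creditors 87.9, acquisition of foreign patents and trademarks (non-produced assets) 68.1, capital transfers received from emigrants 46.2, sale of embassy land to a foreign government 43.9; financial account: new loans extended by domestic banks to foreign borrowers 364.1, purchases of foreign government bonds by domestic residents 827.7.)

3526.8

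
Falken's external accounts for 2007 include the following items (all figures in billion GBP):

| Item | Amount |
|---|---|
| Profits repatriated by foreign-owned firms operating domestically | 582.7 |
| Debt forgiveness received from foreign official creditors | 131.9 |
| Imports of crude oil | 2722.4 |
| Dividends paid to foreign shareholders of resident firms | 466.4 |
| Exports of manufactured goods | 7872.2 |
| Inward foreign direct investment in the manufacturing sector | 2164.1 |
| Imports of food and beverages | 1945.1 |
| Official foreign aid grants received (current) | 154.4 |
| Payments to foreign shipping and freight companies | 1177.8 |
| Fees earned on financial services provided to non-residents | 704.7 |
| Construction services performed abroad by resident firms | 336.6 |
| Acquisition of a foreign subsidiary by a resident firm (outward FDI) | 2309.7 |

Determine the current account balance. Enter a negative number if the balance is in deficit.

2173.5

Goods: -2722.4 - 1945.1 + 7872.2 = 3204.7
Services: 704.7 + 336.6 - 1177.8 = -136.5
Primary income: -466.4 - 582.7 = -1049.1
Secondary income: 154.4
Current account = 3204.7 + (-136.5) + (-1049.1) + 154.4 = 2173.5
(Excluded from the current account — capital account: debt forgiveness received from foreign official creditors 131.9; financial account: inward foreign direct investment in the manufacturing sector 2164.1, acquisition of a foreign subsidiary by a resident firm (outward FDI) 2309.7.)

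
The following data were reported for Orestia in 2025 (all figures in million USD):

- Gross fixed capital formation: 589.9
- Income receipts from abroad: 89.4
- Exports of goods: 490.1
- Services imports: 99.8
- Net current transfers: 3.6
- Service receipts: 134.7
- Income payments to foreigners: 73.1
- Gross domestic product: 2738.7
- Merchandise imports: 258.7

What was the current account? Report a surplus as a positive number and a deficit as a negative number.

286.2

Goods balance = 490.1 - 258.7 = 231.4
Services balance = 134.7 - 99.8 = 34.9
Trade balance (goods + services) = 231.4 + 34.9 = 266.3
Net primary income = 89.4 - 73.1 = 16.3
Net secondary income = 3.6
Current account = 266.3 + 16.3 + 3.6 = 286.2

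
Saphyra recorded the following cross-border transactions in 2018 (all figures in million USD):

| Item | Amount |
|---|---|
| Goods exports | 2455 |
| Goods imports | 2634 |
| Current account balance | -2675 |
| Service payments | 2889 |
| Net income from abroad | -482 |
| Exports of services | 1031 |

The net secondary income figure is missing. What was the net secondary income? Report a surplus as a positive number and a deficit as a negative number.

-156

Current account = goods balance + services balance + net primary income + net secondary income
Sum of the known components = -2519
Net secondary income = CA - (known components) = -2675 - (-2519) = -156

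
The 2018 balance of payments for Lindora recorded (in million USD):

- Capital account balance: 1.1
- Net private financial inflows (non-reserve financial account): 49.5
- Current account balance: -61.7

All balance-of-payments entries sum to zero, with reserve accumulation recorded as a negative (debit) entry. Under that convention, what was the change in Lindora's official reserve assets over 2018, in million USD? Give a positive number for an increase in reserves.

Official reserve transactions balance = -((-61.7) + 1.1 + 49.5) = 11.1
An accumulation of reserves is recorded as a debit (negative entry), so the change in the stock of reserves is the negative of that balance.
Change in official reserves = -(11.1) = -11.1

-11.1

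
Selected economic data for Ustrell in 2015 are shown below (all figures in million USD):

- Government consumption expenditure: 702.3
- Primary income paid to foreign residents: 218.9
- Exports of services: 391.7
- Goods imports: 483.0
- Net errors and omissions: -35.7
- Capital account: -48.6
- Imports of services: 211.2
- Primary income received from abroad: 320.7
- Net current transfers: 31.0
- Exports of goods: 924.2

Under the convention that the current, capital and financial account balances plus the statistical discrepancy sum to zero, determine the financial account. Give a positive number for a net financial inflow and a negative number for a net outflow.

-670.2

Goods balance = 924.2 - 483.0 = 441.2
Services balance = 391.7 - 211.2 = 180.5
Trade balance (goods + services) = 441.2 + 180.5 = 621.7
Net primary income = 320.7 - 218.9 = 101.8
Net secondary income = 31.0
Current account = 621.7 + 101.8 + 31.0 = 754.5
Financial account = -(754.5 + (-48.6) + (-35.7)) = -670.2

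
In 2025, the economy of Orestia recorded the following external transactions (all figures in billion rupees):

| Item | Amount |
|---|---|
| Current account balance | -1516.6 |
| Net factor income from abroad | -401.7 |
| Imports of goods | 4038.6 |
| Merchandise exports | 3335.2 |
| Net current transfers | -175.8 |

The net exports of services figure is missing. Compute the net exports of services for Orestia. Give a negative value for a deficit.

-235.7

Current account = goods balance + services balance + net primary income + net secondary income
Sum of the known components = -1280.9
Net exports of services = CA - (known components) = -1516.6 - (-1280.9) = -235.7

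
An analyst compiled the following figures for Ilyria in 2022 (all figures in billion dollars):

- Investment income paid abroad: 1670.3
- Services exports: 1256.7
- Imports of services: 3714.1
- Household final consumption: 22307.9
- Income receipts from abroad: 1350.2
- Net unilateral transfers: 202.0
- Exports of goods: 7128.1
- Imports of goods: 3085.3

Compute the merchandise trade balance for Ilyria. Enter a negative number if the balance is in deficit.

4042.8

Goods balance = 7128.1 - 3085.3 = 4042.8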